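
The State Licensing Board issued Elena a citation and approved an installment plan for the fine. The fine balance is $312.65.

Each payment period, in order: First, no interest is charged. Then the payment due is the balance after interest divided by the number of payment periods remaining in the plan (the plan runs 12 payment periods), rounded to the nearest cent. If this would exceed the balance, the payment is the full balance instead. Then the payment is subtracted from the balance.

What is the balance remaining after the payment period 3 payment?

$234.49

Payment period 1: opening $312.65; payment $26.05; balance $286.60
Payment period 2: opening $286.60; payment $26.05; balance $260.55
Payment period 3: opening $260.55; payment $26.06; balance $234.49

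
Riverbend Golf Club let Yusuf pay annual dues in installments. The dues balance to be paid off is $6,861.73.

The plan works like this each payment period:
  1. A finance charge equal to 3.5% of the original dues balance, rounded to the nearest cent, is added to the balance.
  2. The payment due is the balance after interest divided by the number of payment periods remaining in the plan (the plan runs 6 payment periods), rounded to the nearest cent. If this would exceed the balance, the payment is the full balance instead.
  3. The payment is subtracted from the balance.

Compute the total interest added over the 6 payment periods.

Payment period 1: $6,861.73 +$240.16 interest = $7,101.89; pay $1,183.65 → $5,918.24
Payment period 2: $5,918.24 +$240.16 interest = $6,158.40; pay $1,231.68 → $4,926.72
Payment period 3: $4,926.72 +$240.16 interest = $5,166.88; pay $1,291.72 → $3,875.16
Payment period 4: $3,875.16 +$240.16 interest = $4,115.32; pay $1,371.77 → $2,743.55
Payment period 5: $2,743.55 +$240.16 interest = $2,983.71; pay $1,491.86 → $1,491.85
Payment period 6: $1,491.85 +$240.16 interest = $1,732.01; pay $1,732.01 → $0.00
Total interest: $240.16 + $240.16 + $240.16 + $240.16 + $240.16 + $240.16 = $1,440.96

$1,440.96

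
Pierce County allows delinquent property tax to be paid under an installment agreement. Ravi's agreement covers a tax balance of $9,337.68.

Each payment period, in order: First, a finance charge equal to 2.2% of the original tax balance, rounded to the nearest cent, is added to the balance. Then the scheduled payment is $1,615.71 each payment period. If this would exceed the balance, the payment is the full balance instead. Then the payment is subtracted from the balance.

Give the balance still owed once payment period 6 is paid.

$876.00

Payment period 1: opening $9,337.68; interest $205.43 → $9,543.11; payment $1,615.71; balance $7,927.40
Payment period 2: opening $7,927.40; interest $205.43 → $8,132.83; payment $1,615.71; balance $6,517.12
Payment period 3: opening $6,517.12; interest $205.43 → $6,722.55; payment $1,615.71; balance $5,106.84
Payment period 4: opening $5,106.84; interest $205.43 → $5,312.27; payment $1,615.71; balance $3,696.56
Payment period 5: opening $3,696.56; interest $205.43 → $3,901.99; payment $1,615.71; balance $2,286.28
Payment period 6: opening $2,286.28; interest $205.43 → $2,491.71; payment $1,615.71; balance $876.00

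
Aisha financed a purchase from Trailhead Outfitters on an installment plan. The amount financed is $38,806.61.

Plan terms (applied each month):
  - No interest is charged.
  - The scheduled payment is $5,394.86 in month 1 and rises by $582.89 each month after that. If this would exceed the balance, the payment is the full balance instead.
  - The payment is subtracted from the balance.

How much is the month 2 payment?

Month 1: opening $38,806.61; payment $5,394.86; balance $33,411.75
Month 2: opening $33,411.75; payment $5,977.75; balance $27,434.00

$5,977.75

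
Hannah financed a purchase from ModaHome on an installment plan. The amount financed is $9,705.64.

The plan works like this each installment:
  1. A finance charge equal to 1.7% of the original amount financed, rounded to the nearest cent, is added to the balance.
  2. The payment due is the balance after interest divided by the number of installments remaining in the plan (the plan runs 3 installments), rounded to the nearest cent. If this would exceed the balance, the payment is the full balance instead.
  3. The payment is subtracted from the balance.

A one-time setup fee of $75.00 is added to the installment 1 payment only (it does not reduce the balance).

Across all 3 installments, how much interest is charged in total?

$495.00

Installment 1: opening $9,705.64; interest $165.00 → $9,870.64; payment $3,290.21 (+ $75.00 fee); balance $6,580.43
Installment 2: opening $6,580.43; interest $165.00 → $6,745.43; payment $3,372.72; balance $3,372.71
Installment 3: opening $3,372.71; interest $165.00 → $3,537.71; payment $3,537.71; balance $0.00
Total interest: $165.00 + $165.00 + $165.00 = $495.00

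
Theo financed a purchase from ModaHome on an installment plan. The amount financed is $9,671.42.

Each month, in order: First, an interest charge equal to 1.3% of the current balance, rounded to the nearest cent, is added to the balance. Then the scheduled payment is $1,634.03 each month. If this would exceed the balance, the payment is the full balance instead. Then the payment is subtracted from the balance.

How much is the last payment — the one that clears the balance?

$326.54

Month 1: opening $9,671.42; interest $125.73 → $9,797.15; payment $1,634.03; balance $8,163.12
Month 2: opening $8,163.12; interest $106.12 → $8,269.24; payment $1,634.03; balance $6,635.21
Month 3: opening $6,635.21; interest $86.26 → $6,721.47; payment $1,634.03; balance $5,087.44
Month 4: opening $5,087.44; interest $66.14 → $5,153.58; payment $1,634.03; balance $3,519.55
Month 5: opening $3,519.55; interest $45.75 → $3,565.30; payment $1,634.03; balance $1,931.27
Month 6: opening $1,931.27; interest $25.11 → $1,956.38; payment $1,634.03; balance $322.35
Month 7: opening $322.35; interest $4.19 → $326.54; payment $326.54; balance $0.00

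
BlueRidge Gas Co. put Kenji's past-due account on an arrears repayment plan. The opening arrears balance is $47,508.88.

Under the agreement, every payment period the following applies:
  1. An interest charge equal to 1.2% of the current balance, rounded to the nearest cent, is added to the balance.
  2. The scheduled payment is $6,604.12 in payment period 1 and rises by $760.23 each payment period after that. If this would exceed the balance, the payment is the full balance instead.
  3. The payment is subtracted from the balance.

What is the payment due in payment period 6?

Payment period 1: $47,508.88 +$570.11 interest = $48,078.99; pay $6,604.12 → $41,474.87
Payment period 2: $41,474.87 +$497.70 interest = $41,972.57; pay $7,364.35 → $34,608.22
Payment period 3: $34,608.22 +$415.30 interest = $35,023.52; pay $8,124.58 → $26,898.94
Payment period 4: $26,898.94 +$322.79 interest = $27,221.73; pay $8,884.81 → $18,336.92
Payment period 5: $18,336.92 +$220.04 interest = $18,556.96; pay $9,645.04 → $8,911.92
Payment period 6: $8,911.92 +$106.94 interest = $9,018.86; pay $9,018.86 → $0.00

$9,018.86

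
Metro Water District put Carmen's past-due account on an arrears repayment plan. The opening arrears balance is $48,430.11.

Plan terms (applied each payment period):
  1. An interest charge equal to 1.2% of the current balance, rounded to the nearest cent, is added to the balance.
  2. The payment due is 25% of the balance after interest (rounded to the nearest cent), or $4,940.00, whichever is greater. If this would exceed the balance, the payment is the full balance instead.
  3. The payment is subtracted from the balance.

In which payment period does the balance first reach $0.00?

Payment period 1: $48,430.11 +$581.16 interest = $49,011.27; pay $12,252.82 → $36,758.45
Payment period 2: $36,758.45 +$441.10 interest = $37,199.55; pay $9,299.89 → $27,899.66
Payment period 3: $27,899.66 +$334.80 interest = $28,234.46; pay $7,058.62 → $21,175.84
Payment period 4: $21,175.84 +$254.11 interest = $21,429.95; pay $5,357.49 → $16,072.46
Payment period 5: $16,072.46 +$192.87 interest = $16,265.33; pay $4,940.00 → $11,325.33
Payment period 6: $11,325.33 +$135.90 interest = $11,461.23; pay $4,940.00 → $6,521.23
Payment period 7: $6,521.23 +$78.25 interest = $6,599.48; pay $4,940.00 → $1,659.48
Payment period 8: $1,659.48 +$19.91 interest = $1,679.39; pay $1,679.39 → $0.00
Balance reaches $0.00 in payment period 8.

8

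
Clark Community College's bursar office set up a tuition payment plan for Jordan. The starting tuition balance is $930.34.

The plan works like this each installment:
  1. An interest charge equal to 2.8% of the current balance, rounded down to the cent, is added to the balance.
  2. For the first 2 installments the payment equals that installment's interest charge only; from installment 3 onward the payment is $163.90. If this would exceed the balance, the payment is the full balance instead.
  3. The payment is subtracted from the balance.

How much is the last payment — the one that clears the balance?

$44.29

Installment 1: opening $930.34; interest $26.04 → $956.38; payment $26.04; balance $930.34
Installment 2: opening $930.34; interest $26.04 → $956.38; payment $26.04; balance $930.34
Installment 3: opening $930.34; interest $26.04 → $956.38; payment $163.90; balance $792.48
Installment 4: opening $792.48; interest $22.18 → $814.66; payment $163.90; balance $650.76
Installment 5: opening $650.76; interest $18.22 → $668.98; payment $163.90; balance $505.08
Installment 6: opening $505.08; interest $14.14 → $519.22; payment $163.90; balance $355.32
Installment 7: opening $355.32; interest $9.94 → $365.26; payment $163.90; balance $201.36
Installment 8: opening $201.36; interest $5.63 → $206.99; payment $163.90; balance $43.09
Installment 9: opening $43.09; interest $1.20 → $44.29; payment $44.29; balance $0.00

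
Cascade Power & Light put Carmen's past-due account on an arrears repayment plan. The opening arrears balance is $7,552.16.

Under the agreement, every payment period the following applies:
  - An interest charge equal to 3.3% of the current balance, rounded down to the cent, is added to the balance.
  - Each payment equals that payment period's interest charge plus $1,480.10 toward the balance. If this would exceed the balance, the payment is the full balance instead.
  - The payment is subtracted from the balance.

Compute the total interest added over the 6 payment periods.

$762.65

Payment period 1: $7,552.16 +$249.22 interest = $7,801.38; pay $1,729.32 → $6,072.06
Payment period 2: $6,072.06 +$200.37 interest = $6,272.43; pay $1,680.47 → $4,591.96
Payment period 3: $4,591.96 +$151.53 interest = $4,743.49; pay $1,631.63 → $3,111.86
Payment period 4: $3,111.86 +$102.69 interest = $3,214.55; pay $1,582.79 → $1,631.76
Payment period 5: $1,631.76 +$53.84 interest = $1,685.60; pay $1,533.94 → $151.66
Payment period 6: $151.66 +$5.00 interest = $156.66; pay $156.66 → $0.00
Total interest: $249.22 + $200.37 + $151.53 + $102.69 + $53.84 + $5.00 = $762.65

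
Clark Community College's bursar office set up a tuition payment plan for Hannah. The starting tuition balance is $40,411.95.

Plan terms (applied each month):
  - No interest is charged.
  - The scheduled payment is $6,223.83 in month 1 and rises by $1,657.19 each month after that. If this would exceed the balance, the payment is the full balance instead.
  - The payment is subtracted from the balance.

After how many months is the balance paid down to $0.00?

5

Month 1: opening $40,411.95; payment $6,223.83; balance $34,188.12
Month 2: opening $34,188.12; payment $7,881.02; balance $26,307.10
Month 3: opening $26,307.10; payment $9,538.21; balance $16,768.89
Month 4: opening $16,768.89; payment $11,195.40; balance $5,573.49
Month 5: opening $5,573.49; payment $5,573.49; balance $0.00
Balance reaches $0.00 in month 5.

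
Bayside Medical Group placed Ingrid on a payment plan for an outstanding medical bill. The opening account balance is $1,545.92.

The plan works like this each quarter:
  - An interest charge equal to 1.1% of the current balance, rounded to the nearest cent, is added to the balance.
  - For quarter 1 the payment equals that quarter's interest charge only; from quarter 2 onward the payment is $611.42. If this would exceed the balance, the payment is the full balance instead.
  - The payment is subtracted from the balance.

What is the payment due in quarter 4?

$354.42

# | Opening | Interest | Payment | End bal
1 | $1,545.92 | $17.01 | $17.01 | $1,545.92
2 | $1,545.92 | $17.01 | $611.42 | $951.51
3 | $951.51 | $10.47 | $611.42 | $350.56
4 | $350.56 | $3.86 | $354.42 | $0.00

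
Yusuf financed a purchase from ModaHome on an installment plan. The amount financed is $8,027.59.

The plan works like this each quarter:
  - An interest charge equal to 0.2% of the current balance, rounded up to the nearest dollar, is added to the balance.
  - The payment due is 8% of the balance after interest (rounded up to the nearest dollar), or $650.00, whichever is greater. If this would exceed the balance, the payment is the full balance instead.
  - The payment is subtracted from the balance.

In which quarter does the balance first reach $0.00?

Quarter 1: $8,027.59 +$17.00 interest = $8,044.59; pay $650.00 → $7,394.59
Quarter 2: $7,394.59 +$15.00 interest = $7,409.59; pay $650.00 → $6,759.59
Quarter 3: $6,759.59 +$14.00 interest = $6,773.59; pay $650.00 → $6,123.59
Quarter 4: $6,123.59 +$13.00 interest = $6,136.59; pay $650.00 → $5,486.59
Quarter 5: $5,486.59 +$11.00 interest = $5,497.59; pay $650.00 → $4,847.59
Quarter 6: $4,847.59 +$10.00 interest = $4,857.59; pay $650.00 → $4,207.59
Quarter 7: $4,207.59 +$9.00 interest = $4,216.59; pay $650.00 → $3,566.59
Quarter 8: $3,566.59 +$8.00 interest = $3,574.59; pay $650.00 → $2,924.59
Quarter 9: $2,924.59 +$6.00 interest = $2,930.59; pay $650.00 → $2,280.59
Quarter 10: $2,280.59 +$5.00 interest = $2,285.59; pay $650.00 → $1,635.59
Quarter 11: $1,635.59 +$4.00 interest = $1,639.59; pay $650.00 → $989.59
Quarter 12: $989.59 +$2.00 interest = $991.59; pay $650.00 → $341.59
Quarter 13: $341.59 +$1.00 interest = $342.59; pay $342.59 → $0.00
Balance reaches $0.00 in quarter 13.

13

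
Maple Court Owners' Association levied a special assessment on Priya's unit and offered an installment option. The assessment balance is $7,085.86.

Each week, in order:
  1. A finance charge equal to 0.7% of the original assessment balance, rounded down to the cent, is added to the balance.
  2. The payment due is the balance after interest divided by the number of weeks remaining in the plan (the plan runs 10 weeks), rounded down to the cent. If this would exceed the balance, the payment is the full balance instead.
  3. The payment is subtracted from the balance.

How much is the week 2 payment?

$719.05

Week 1: opening $7,085.86; interest $49.60 → $7,135.46; payment $713.54; balance $6,421.92
Week 2: opening $6,421.92; interest $49.60 → $6,471.52; payment $719.05; balance $5,752.47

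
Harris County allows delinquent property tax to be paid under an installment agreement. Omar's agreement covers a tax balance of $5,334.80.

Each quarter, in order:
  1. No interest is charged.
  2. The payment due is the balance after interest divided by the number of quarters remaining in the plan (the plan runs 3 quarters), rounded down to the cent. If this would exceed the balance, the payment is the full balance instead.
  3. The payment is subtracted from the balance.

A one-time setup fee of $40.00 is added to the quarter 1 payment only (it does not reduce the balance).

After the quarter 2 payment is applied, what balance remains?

Quarter 1: $5,334.80 − $1,778.26 (+ $40.00 fee) → $3,556.54
Quarter 2: $3,556.54 − $1,778.27 → $1,778.27

$1,778.27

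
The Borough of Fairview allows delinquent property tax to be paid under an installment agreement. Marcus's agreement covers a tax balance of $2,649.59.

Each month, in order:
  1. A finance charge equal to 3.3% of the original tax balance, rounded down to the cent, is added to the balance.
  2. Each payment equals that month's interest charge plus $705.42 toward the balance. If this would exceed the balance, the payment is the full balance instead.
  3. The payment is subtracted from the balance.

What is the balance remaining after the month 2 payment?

Month 1: opening $2,649.59; interest $87.43 → $2,737.02; payment $792.85; balance $1,944.17
Month 2: opening $1,944.17; interest $87.43 → $2,031.60; payment $792.85; balance $1,238.75

$1,238.75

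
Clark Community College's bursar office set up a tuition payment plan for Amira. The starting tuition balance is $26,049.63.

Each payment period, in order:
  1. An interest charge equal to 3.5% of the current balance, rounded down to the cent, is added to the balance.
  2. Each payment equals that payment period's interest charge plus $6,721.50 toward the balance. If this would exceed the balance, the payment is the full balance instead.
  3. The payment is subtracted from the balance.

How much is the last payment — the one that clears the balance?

$6,091.10

Payment period 1: $26,049.63 +$911.73 interest = $26,961.36; pay $7,633.23 → $19,328.13
Payment period 2: $19,328.13 +$676.48 interest = $20,004.61; pay $7,397.98 → $12,606.63
Payment period 3: $12,606.63 +$441.23 interest = $13,047.86; pay $7,162.73 → $5,885.13
Payment period 4: $5,885.13 +$205.97 interest = $6,091.10; pay $6,091.10 → $0.00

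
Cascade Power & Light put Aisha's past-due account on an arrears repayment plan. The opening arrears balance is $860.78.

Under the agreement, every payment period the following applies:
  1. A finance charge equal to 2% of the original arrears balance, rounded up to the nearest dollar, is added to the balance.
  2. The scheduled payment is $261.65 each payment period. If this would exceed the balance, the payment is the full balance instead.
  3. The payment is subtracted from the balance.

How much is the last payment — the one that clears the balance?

$147.83

# | Opening | Interest | Payment | End bal
1 | $860.78 | $18.00 | $261.65 | $617.13
2 | $617.13 | $18.00 | $261.65 | $373.48
3 | $373.48 | $18.00 | $261.65 | $129.83
4 | $129.83 | $18.00 | $147.83 | $0.00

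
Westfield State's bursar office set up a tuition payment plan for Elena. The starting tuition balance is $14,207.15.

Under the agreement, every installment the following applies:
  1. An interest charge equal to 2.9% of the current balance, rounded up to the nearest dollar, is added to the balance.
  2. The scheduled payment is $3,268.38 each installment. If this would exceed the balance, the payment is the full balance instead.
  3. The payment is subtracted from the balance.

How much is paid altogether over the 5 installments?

$15,418.15

Installment 1: $14,207.15 +$413.00 interest = $14,620.15; pay $3,268.38 → $11,351.77
Installment 2: $11,351.77 +$330.00 interest = $11,681.77; pay $3,268.38 → $8,413.39
Installment 3: $8,413.39 +$244.00 interest = $8,657.39; pay $3,268.38 → $5,389.01
Installment 4: $5,389.01 +$157.00 interest = $5,546.01; pay $3,268.38 → $2,277.63
Installment 5: $2,277.63 +$67.00 interest = $2,344.63; pay $2,344.63 → $0.00
Total paid: $15,418.15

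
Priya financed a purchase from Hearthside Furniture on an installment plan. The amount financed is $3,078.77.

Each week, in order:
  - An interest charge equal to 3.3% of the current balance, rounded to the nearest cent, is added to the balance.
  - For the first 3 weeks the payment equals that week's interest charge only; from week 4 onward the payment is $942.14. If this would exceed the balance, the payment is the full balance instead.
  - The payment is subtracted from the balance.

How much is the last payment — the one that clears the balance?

$488.63

Week 1: opening $3,078.77; interest $101.60 → $3,180.37; payment $101.60; balance $3,078.77
Week 2: opening $3,078.77; interest $101.60 → $3,180.37; payment $101.60; balance $3,078.77
Week 3: opening $3,078.77; interest $101.60 → $3,180.37; payment $101.60; balance $3,078.77
Week 4: opening $3,078.77; interest $101.60 → $3,180.37; payment $942.14; balance $2,238.23
Week 5: opening $2,238.23; interest $73.86 → $2,312.09; payment $942.14; balance $1,369.95
Week 6: opening $1,369.95; interest $45.21 → $1,415.16; payment $942.14; balance $473.02
Week 7: opening $473.02; interest $15.61 → $488.63; payment $488.63; balance $0.00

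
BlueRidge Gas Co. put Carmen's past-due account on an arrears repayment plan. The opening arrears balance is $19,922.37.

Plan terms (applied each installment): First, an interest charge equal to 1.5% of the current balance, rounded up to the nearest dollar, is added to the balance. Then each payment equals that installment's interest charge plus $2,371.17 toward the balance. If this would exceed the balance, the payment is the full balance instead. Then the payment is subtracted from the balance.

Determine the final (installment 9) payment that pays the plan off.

Installment 1: opening $19,922.37; interest $299.00 → $20,221.37; payment $2,670.17; balance $17,551.20
Installment 2: opening $17,551.20; interest $264.00 → $17,815.20; payment $2,635.17; balance $15,180.03
Installment 3: opening $15,180.03; interest $228.00 → $15,408.03; payment $2,599.17; balance $12,808.86
Installment 4: opening $12,808.86; interest $193.00 → $13,001.86; payment $2,564.17; balance $10,437.69
Installment 5: opening $10,437.69; interest $157.00 → $10,594.69; payment $2,528.17; balance $8,066.52
Installment 6: opening $8,066.52; interest $121.00 → $8,187.52; payment $2,492.17; balance $5,695.35
Installment 7: opening $5,695.35; interest $86.00 → $5,781.35; payment $2,457.17; balance $3,324.18
Installment 8: opening $3,324.18; interest $50.00 → $3,374.18; payment $2,421.17; balance $953.01
Installment 9: opening $953.01; interest $15.00 → $968.01; payment $968.01; balance $0.00

$968.01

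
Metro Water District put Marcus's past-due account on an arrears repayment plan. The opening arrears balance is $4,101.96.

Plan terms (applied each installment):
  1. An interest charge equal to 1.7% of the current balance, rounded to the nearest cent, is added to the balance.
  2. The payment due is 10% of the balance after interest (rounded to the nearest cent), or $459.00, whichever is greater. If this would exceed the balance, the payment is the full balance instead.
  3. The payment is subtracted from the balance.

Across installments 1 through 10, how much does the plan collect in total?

Installment 1: opening $4,101.96; interest $69.73 → $4,171.69; payment $459.00; balance $3,712.69
Installment 2: opening $3,712.69; interest $63.12 → $3,775.81; payment $459.00; balance $3,316.81
Installment 3: opening $3,316.81; interest $56.39 → $3,373.20; payment $459.00; balance $2,914.20
Installment 4: opening $2,914.20; interest $49.54 → $2,963.74; payment $459.00; balance $2,504.74
Installment 5: opening $2,504.74; interest $42.58 → $2,547.32; payment $459.00; balance $2,088.32
Installment 6: opening $2,088.32; interest $35.50 → $2,123.82; payment $459.00; balance $1,664.82
Installment 7: opening $1,664.82; interest $28.30 → $1,693.12; payment $459.00; balance $1,234.12
Installment 8: opening $1,234.12; interest $20.98 → $1,255.10; payment $459.00; balance $796.10
Installment 9: opening $796.10; interest $13.53 → $809.63; payment $459.00; balance $350.63
Installment 10: opening $350.63; interest $5.96 → $356.59; payment $356.59; balance $0.00
Total paid: $4,487.59

$4,487.59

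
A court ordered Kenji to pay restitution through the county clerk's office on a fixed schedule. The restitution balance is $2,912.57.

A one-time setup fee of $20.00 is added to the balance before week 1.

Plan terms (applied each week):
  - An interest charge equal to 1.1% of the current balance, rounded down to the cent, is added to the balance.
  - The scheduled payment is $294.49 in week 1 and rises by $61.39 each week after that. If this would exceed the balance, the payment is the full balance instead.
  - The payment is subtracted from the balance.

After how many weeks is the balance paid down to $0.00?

Week 1: opening $2,932.57; interest $32.25 → $2,964.82; payment $294.49; balance $2,670.33
Week 2: opening $2,670.33; interest $29.37 → $2,699.70; payment $355.88; balance $2,343.82
Week 3: opening $2,343.82; interest $25.78 → $2,369.60; payment $417.27; balance $1,952.33
Week 4: opening $1,952.33; interest $21.47 → $1,973.80; payment $478.66; balance $1,495.14
Week 5: opening $1,495.14; interest $16.44 → $1,511.58; payment $540.05; balance $971.53
Week 6: opening $971.53; interest $10.68 → $982.21; payment $601.44; balance $380.77
Week 7: opening $380.77; interest $4.18 → $384.95; payment $384.95; balance $0.00
Balance reaches $0.00 in week 7.

7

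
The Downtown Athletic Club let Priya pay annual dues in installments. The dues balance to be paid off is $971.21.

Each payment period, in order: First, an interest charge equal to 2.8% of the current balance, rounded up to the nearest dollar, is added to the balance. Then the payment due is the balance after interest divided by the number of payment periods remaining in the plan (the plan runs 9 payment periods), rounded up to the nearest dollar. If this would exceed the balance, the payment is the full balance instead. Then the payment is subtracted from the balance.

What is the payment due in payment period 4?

Payment period 1: opening $971.21; interest $28.00 → $999.21; payment $112.00; balance $887.21
Payment period 2: opening $887.21; interest $25.00 → $912.21; payment $115.00; balance $797.21
Payment period 3: opening $797.21; interest $23.00 → $820.21; payment $118.00; balance $702.21
Payment period 4: opening $702.21; interest $20.00 → $722.21; payment $121.00; balance $601.21

$121.00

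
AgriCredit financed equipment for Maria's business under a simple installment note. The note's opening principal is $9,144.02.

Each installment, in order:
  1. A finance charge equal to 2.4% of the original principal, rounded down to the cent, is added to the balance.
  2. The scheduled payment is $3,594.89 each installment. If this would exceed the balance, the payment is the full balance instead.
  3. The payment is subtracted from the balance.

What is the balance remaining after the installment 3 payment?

$0.00

# | Opening | Interest | Payment | End bal
1 | $9,144.02 | $219.45 | $3,594.89 | $5,768.58
2 | $5,768.58 | $219.45 | $3,594.89 | $2,393.14
3 | $2,393.14 | $219.45 | $2,612.59 | $0.00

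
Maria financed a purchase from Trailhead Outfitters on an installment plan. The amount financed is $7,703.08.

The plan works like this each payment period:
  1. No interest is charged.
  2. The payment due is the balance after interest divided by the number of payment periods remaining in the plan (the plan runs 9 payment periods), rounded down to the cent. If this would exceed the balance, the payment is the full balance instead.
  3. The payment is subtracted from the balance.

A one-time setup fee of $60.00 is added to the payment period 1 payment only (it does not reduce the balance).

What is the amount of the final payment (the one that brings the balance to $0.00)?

Payment period 1: opening $7,703.08; payment $855.89 (+ $60.00 fee); balance $6,847.19
Payment period 2: opening $6,847.19; payment $855.89; balance $5,991.30
Payment period 3: opening $5,991.30; payment $855.90; balance $5,135.40
Payment period 4: opening $5,135.40; payment $855.90; balance $4,279.50
Payment period 5: opening $4,279.50; payment $855.90; balance $3,423.60
Payment period 6: opening $3,423.60; payment $855.90; balance $2,567.70
Payment period 7: opening $2,567.70; payment $855.90; balance $1,711.80
Payment period 8: opening $1,711.80; payment $855.90; balance $855.90
Payment period 9: opening $855.90; payment $855.90; balance $0.00

$855.90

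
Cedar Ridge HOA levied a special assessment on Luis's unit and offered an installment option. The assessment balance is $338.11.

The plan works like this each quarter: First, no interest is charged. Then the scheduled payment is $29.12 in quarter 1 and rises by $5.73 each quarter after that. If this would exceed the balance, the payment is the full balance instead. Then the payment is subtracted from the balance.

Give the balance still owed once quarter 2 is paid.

$274.14

Quarter 1: $338.11 − $29.12 → $308.99
Quarter 2: $308.99 − $34.85 → $274.14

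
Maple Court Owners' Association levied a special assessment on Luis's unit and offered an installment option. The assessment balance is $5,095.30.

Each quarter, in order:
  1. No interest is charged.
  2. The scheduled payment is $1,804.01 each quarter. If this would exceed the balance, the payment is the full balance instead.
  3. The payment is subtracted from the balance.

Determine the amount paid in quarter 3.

# | Opening | Payment | End bal
1 | $5,095.30 | $1,804.01 | $3,291.29
2 | $3,291.29 | $1,804.01 | $1,487.28
3 | $1,487.28 | $1,487.28 | $0.00

$1,487.28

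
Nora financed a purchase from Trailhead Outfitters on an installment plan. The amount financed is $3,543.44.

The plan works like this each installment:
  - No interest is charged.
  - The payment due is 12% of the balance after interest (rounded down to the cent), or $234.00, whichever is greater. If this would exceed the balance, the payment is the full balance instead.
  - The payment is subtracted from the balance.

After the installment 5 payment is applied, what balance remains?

Installment 1: opening $3,543.44; payment $425.21; balance $3,118.23
Installment 2: opening $3,118.23; payment $374.18; balance $2,744.05
Installment 3: opening $2,744.05; payment $329.28; balance $2,414.77
Installment 4: opening $2,414.77; payment $289.77; balance $2,125.00
Installment 5: opening $2,125.00; payment $255.00; balance $1,870.00

$1,870.00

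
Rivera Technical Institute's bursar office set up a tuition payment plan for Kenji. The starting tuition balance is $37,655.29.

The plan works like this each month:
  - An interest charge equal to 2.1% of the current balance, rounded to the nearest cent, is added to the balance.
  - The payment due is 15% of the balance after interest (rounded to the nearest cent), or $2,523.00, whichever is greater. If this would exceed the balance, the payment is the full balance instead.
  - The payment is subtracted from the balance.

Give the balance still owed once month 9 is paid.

$9,393.59

Month 1: $37,655.29 +$790.76 interest = $38,446.05; pay $5,766.91 → $32,679.14
Month 2: $32,679.14 +$686.26 interest = $33,365.40; pay $5,004.81 → $28,360.59
Month 3: $28,360.59 +$595.57 interest = $28,956.16; pay $4,343.42 → $24,612.74
Month 4: $24,612.74 +$516.87 interest = $25,129.61; pay $3,769.44 → $21,360.17
Month 5: $21,360.17 +$448.56 interest = $21,808.73; pay $3,271.31 → $18,537.42
Month 6: $18,537.42 +$389.29 interest = $18,926.71; pay $2,839.01 → $16,087.70
Month 7: $16,087.70 +$337.84 interest = $16,425.54; pay $2,523.00 → $13,902.54
Month 8: $13,902.54 +$291.95 interest = $14,194.49; pay $2,523.00 → $11,671.49
Month 9: $11,671.49 +$245.10 interest = $11,916.59; pay $2,523.00 → $9,393.59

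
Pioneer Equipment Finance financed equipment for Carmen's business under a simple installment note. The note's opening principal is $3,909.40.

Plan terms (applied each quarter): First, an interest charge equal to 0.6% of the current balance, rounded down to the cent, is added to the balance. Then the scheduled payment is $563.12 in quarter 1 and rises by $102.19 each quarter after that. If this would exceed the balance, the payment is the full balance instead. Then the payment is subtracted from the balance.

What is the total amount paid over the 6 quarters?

$3,988.83

Quarter 1: $3,909.40 +$23.45 interest = $3,932.85; pay $563.12 → $3,369.73
Quarter 2: $3,369.73 +$20.21 interest = $3,389.94; pay $665.31 → $2,724.63
Quarter 3: $2,724.63 +$16.34 interest = $2,740.97; pay $767.50 → $1,973.47
Quarter 4: $1,973.47 +$11.84 interest = $1,985.31; pay $869.69 → $1,115.62
Quarter 5: $1,115.62 +$6.69 interest = $1,122.31; pay $971.88 → $150.43
Quarter 6: $150.43 +$0.90 interest = $151.33; pay $151.33 → $0.00
Total paid: $3,988.83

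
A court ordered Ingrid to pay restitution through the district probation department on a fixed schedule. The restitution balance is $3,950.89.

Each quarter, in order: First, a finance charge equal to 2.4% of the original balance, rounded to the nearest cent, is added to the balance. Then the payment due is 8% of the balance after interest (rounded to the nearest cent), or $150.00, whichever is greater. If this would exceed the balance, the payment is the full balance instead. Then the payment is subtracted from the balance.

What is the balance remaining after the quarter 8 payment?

$2,558.46

# | Opening | Interest | Payment | End bal
1 | $3,950.89 | $94.82 | $323.66 | $3,722.05
2 | $3,722.05 | $94.82 | $305.35 | $3,511.52
3 | $3,511.52 | $94.82 | $288.51 | $3,317.83
4 | $3,317.83 | $94.82 | $273.01 | $3,139.64
5 | $3,139.64 | $94.82 | $258.76 | $2,975.70
6 | $2,975.70 | $94.82 | $245.64 | $2,824.88
7 | $2,824.88 | $94.82 | $233.58 | $2,686.12
8 | $2,686.12 | $94.82 | $222.48 | $2,558.46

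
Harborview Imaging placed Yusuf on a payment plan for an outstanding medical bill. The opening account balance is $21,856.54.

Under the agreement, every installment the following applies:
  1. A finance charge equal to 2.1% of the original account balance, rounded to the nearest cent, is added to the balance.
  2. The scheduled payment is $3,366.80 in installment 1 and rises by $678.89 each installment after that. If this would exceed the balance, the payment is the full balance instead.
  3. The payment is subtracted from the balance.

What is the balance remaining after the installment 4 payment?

Installment 1: opening $21,856.54; interest $458.99 → $22,315.53; payment $3,366.80; balance $18,948.73
Installment 2: opening $18,948.73; interest $458.99 → $19,407.72; payment $4,045.69; balance $15,362.03
Installment 3: opening $15,362.03; interest $458.99 → $15,821.02; payment $4,724.58; balance $11,096.44
Installment 4: opening $11,096.44; interest $458.99 → $11,555.43; payment $5,403.47; balance $6,151.96

$6,151.96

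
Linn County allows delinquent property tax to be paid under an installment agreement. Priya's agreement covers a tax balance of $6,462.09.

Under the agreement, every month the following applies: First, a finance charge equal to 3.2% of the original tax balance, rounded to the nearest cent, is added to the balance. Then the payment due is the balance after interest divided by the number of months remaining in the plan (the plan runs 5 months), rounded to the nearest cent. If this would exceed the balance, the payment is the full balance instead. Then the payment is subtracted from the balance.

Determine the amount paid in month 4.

$1,557.80

Month 1: $6,462.09 +$206.79 interest = $6,668.88; pay $1,333.78 → $5,335.10
Month 2: $5,335.10 +$206.79 interest = $5,541.89; pay $1,385.47 → $4,156.42
Month 3: $4,156.42 +$206.79 interest = $4,363.21; pay $1,454.40 → $2,908.81
Month 4: $2,908.81 +$206.79 interest = $3,115.60; pay $1,557.80 → $1,557.80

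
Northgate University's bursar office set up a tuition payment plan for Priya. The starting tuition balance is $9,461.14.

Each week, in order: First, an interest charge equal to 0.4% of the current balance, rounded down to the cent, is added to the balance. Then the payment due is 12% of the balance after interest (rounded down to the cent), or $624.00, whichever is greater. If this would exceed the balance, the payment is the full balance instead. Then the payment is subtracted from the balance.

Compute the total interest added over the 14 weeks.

Week 1: $9,461.14 +$37.84 interest = $9,498.98; pay $1,139.87 → $8,359.11
Week 2: $8,359.11 +$33.43 interest = $8,392.54; pay $1,007.10 → $7,385.44
Week 3: $7,385.44 +$29.54 interest = $7,414.98; pay $889.79 → $6,525.19
Week 4: $6,525.19 +$26.10 interest = $6,551.29; pay $786.15 → $5,765.14
Week 5: $5,765.14 +$23.06 interest = $5,788.20; pay $694.58 → $5,093.62
Week 6: $5,093.62 +$20.37 interest = $5,113.99; pay $624.00 → $4,489.99
Week 7: $4,489.99 +$17.95 interest = $4,507.94; pay $624.00 → $3,883.94
Week 8: $3,883.94 +$15.53 interest = $3,899.47; pay $624.00 → $3,275.47
Week 9: $3,275.47 +$13.10 interest = $3,288.57; pay $624.00 → $2,664.57
Week 10: $2,664.57 +$10.65 interest = $2,675.22; pay $624.00 → $2,051.22
Week 11: $2,051.22 +$8.20 interest = $2,059.42; pay $624.00 → $1,435.42
Week 12: $1,435.42 +$5.74 interest = $1,441.16; pay $624.00 → $817.16
Week 13: $817.16 +$3.26 interest = $820.42; pay $624.00 → $196.42
Week 14: $196.42 +$0.78 interest = $197.20; pay $197.20 → $0.00
Total interest: $37.84 + $33.43 + $29.54 + $26.10 + $23.06 + $20.37 + $17.95 + $15.53 + $13.10 + $10.65 + $8.20 + $5.74 + $3.26 + $0.78 = $245.55

$245.55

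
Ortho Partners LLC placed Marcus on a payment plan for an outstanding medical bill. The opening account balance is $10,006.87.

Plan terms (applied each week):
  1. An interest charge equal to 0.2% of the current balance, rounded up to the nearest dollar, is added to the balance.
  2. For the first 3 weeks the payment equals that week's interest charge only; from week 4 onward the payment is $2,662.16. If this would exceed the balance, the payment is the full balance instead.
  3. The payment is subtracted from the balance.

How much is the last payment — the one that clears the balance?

$2,071.39

Week 1: opening $10,006.87; interest $21.00 → $10,027.87; payment $21.00; balance $10,006.87
Week 2: opening $10,006.87; interest $21.00 → $10,027.87; payment $21.00; balance $10,006.87
Week 3: opening $10,006.87; interest $21.00 → $10,027.87; payment $21.00; balance $10,006.87
Week 4: opening $10,006.87; interest $21.00 → $10,027.87; payment $2,662.16; balance $7,365.71
Week 5: opening $7,365.71; interest $15.00 → $7,380.71; payment $2,662.16; balance $4,718.55
Week 6: opening $4,718.55; interest $10.00 → $4,728.55; payment $2,662.16; balance $2,066.39
Week 7: opening $2,066.39; interest $5.00 → $2,071.39; payment $2,071.39; balance $0.00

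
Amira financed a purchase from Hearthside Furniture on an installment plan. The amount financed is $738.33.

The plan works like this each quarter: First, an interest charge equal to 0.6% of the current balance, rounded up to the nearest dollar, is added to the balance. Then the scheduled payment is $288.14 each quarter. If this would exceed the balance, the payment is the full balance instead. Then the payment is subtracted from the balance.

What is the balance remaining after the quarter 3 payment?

Quarter 1: opening $738.33; interest $5.00 → $743.33; payment $288.14; balance $455.19
Quarter 2: opening $455.19; interest $3.00 → $458.19; payment $288.14; balance $170.05
Quarter 3: opening $170.05; interest $2.00 → $172.05; payment $172.05; balance $0.00

$0.00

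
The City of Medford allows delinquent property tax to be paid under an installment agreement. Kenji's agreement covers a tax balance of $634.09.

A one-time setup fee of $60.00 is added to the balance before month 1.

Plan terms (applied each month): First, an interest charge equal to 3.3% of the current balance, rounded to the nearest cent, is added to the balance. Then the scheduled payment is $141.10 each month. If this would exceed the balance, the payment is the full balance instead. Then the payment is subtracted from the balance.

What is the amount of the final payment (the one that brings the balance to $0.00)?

Month 1: opening $694.09; interest $22.90 → $716.99; payment $141.10; balance $575.89
Month 2: opening $575.89; interest $19.00 → $594.89; payment $141.10; balance $453.79
Month 3: opening $453.79; interest $14.98 → $468.77; payment $141.10; balance $327.67
Month 4: opening $327.67; interest $10.81 → $338.48; payment $141.10; balance $197.38
Month 5: opening $197.38; interest $6.51 → $203.89; payment $141.10; balance $62.79
Month 6: opening $62.79; interest $2.07 → $64.86; payment $64.86; balance $0.00

$64.86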